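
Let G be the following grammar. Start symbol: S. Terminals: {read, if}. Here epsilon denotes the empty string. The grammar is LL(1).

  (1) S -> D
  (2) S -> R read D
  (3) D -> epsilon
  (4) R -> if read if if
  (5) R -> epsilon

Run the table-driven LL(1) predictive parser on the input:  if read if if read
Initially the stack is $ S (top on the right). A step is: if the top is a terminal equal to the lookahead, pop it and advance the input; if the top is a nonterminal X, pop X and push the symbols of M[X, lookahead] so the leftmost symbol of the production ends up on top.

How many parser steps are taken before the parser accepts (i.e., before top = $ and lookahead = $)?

     Stack                   Input                 Action
  1  $ S                     if read if if read $  expand S -> R read D
  2  $ D read R              if read if if read $  expand R -> if read if if
  3  $ D read if if read if  if read if if read $  match if
  4  $ D read if if read     read if if read $     match read
  5  $ D read if if          if if read $          match if
  6  $ D read if             if read $             match if
  7  $ D read                read $                match read
  8  $ D                     $                     expand D -> epsilon
Accept reached after 8 steps.

8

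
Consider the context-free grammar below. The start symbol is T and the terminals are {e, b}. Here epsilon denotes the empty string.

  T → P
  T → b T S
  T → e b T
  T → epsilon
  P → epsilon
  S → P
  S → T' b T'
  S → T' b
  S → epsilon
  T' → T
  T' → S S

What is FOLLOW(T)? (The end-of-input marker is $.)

FIRST(P): from P→epsilon we get {epsilon}. So FIRST(P) = {epsilon}.
FIRST(T): from T→P we get {epsilon}; from T→b T S we get {b}; from T→e b T we get {e}; from T→epsilon we get {epsilon}. So FIRST(T) = {epsilon, b, e}.
FIRST(S): from S→P we get {epsilon}; from S→T' b T' we get {b, e}; from S→T' b we get {b, e}; from S→epsilon we get {epsilon}. So FIRST(S) = {epsilon, b, e}.
FIRST(T'): from T'→T we get {epsilon, b, e}; from T'→S S we get {epsilon, b, e}. So FIRST(T') = {epsilon, b, e}.
FOLLOW(T) includes $ since T is the start symbol.
FOLLOW(T): in T→b T S, T is followed by S with FIRST {epsilon, b, e}; in T→b T S, the suffix after T is nullable (adds nothing new); in T→e b T, the suffix after T is empty (adds nothing new); in T'→T, the suffix after T is empty, so FOLLOW(T) ⊇ FOLLOW(T') = {$, b, e}. Thus FOLLOW(T) = {$, b, e}.
FOLLOW(P): in T→P, the suffix after P is empty, so FOLLOW(P) ⊇ FOLLOW(T) = {$, b, e}; in S→P, the suffix after P is empty, so FOLLOW(P) ⊇ FOLLOW(S) = {$, b, e}. Thus FOLLOW(P) = {$, b, e}.
FOLLOW(S): in T→b T S, the suffix after S is empty, so FOLLOW(S) ⊇ FOLLOW(T) = {$, b, e}; in T'→S S (occurrence 1), S is followed by S with FIRST {epsilon, b, e}; in T'→S S (occurrence 1), the suffix after S is nullable, so FOLLOW(S) ⊇ FOLLOW(T') = {$, b, e}; in T'→S S (occurrence 2), the suffix after S is empty, so FOLLOW(S) ⊇ FOLLOW(T') = {$, b, e}. Thus FOLLOW(S) = {$, b, e}.
FOLLOW(T'): in S→T' b T' (occurrence 1), T' is followed by b T' with FIRST {b}; in S→T' b T' (occurrence 2), the suffix after T' is empty, so FOLLOW(T') ⊇ FOLLOW(S) = {$, b, e}; in S→T' b, T' is followed by b with FIRST {b}. Thus FOLLOW(T') = {$, b, e}.

{$, b, e}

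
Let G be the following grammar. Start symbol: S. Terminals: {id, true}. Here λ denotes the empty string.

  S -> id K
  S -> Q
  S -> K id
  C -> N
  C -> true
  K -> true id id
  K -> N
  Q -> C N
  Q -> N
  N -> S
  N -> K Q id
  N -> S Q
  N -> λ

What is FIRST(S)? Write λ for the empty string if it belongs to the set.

{λ, id, true}

FIRST(S): from S->id K we get {id}; from S->Q we get {λ, id, true}; from S->K id we get {id, true}. So FIRST(S) = {λ, id, true}.
FIRST(C): from C->N we get {λ, id, true}; from C->true we get {true}. So FIRST(C) = {λ, id, true}.
FIRST(K): from K->true id id we get {true}; from K->N we get {λ, id, true}. So FIRST(K) = {λ, id, true}.
FIRST(Q): from Q->C N we get {λ, id, true}; from Q->N we get {λ, id, true}. So FIRST(Q) = {λ, id, true}.
FIRST(N): from N->S we get {λ, id, true}; from N->K Q id we get {id, true}; from N->S Q we get {λ, id, true}; from N->λ we get {λ}. So FIRST(N) = {λ, id, true}.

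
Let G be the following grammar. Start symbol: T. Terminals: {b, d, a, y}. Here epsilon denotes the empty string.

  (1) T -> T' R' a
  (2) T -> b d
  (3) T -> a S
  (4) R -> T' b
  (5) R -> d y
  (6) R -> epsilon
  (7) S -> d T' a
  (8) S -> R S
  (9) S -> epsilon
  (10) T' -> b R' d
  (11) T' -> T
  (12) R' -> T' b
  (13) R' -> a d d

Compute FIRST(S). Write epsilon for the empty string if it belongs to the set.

FIRST(T) = {a, b}  (via T' R' a)
FIRST(T') = {a, b}  (via T)
FIRST(R) = {epsilon, a, b, d}  (via T' b)
FIRST(R') = {a, b}  (via T' b)
FIRST(S) = {epsilon, a, b, d}  (via R S)

{epsilon, a, b, d}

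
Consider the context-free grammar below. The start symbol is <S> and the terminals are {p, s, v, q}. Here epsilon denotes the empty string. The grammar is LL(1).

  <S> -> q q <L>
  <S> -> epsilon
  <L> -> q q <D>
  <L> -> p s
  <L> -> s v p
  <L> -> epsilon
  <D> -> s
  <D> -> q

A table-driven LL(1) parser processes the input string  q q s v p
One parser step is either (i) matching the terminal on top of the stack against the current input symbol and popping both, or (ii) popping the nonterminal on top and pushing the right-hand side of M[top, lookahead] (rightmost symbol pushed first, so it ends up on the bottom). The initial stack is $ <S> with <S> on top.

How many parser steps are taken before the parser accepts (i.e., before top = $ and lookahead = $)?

7

step 1: stack=$ <S>  input=q q s v p $  — expand <S> -> q q <L>
step 2: stack=$ <L> q q  input=q q s v p $  — match q
step 3: stack=$ <L> q  input=q s v p $  — match q
step 4: stack=$ <L>  input=s v p $  — expand <L> -> s v p
step 5: stack=$ p v s  input=s v p $  — match s
step 6: stack=$ p v  input=v p $  — match v
step 7: stack=$ p  input=p $  — match p
Accept reached after 7 steps.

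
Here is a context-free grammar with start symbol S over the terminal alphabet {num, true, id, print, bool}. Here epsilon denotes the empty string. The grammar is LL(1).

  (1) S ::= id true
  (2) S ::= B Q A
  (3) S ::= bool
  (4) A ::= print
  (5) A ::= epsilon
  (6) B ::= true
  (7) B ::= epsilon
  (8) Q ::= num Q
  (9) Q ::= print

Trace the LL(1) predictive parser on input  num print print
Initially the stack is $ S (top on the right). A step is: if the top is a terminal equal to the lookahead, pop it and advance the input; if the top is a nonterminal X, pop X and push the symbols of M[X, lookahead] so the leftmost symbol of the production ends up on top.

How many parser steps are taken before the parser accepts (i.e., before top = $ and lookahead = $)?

step 1: stack=$ S  input=num print print $  — expand S ::= B Q A
step 2: stack=$ A Q B  input=num print print $  — expand B ::= epsilon
step 3: stack=$ A Q  input=num print print $  — expand Q ::= num Q
step 4: stack=$ A Q num  input=num print print $  — match num
step 5: stack=$ A Q  input=print print $  — expand Q ::= print
step 6: stack=$ A print  input=print print $  — match print
step 7: stack=$ A  input=print $  — expand A ::= print
step 8: stack=$ print  input=print $  — match print
Accept reached after 8 steps.

8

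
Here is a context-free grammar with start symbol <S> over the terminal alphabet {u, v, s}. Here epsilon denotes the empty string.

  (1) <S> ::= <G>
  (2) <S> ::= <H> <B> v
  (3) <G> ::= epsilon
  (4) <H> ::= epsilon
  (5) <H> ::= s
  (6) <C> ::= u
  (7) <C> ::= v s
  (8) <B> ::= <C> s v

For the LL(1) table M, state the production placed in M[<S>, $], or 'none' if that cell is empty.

FIRST(<G>) = {epsilon}
FIRST(<H>) = {epsilon, s}
FIRST(<C>) = {u, v}
FIRST(<B>) = {u, v}  (via <C> s v)
FIRST(<S>) = {epsilon, s, u, v}  (via <G>, <H> <B> v)
FOLLOW(<S>) includes $ since <S> is the start symbol.
FOLLOW(<S>): <S> appears on no right-hand side. Thus FOLLOW(<S>) = {$}.
For <S> ::= <G>: FIRST(<G>) = {epsilon}, so it goes in M[<S>, t] for t ∈ {}; since epsilon ∈ FIRST, also for every t ∈ FOLLOW(<S>) = {$}.
For <S> ::= <H> <B> v: FIRST(<H> <B> v) = {s, u, v}, so it goes in M[<S>, t] for t ∈ {s, u, v}.

<S> ::= <G>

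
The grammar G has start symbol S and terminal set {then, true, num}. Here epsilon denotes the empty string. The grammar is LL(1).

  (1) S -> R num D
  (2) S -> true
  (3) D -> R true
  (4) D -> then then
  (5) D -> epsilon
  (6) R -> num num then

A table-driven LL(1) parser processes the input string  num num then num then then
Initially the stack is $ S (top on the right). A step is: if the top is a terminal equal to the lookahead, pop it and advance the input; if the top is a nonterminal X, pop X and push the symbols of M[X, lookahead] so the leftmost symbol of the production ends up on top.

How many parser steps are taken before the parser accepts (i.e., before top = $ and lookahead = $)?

9

step 1: stack=$ S  input=num num then num then then $  — expand S -> R num D
step 2: stack=$ D num R  input=num num then num then then $  — expand R -> num num then
step 3: stack=$ D num then num num  input=num num then num then then $  — match num
step 4: stack=$ D num then num  input=num then num then then $  — match num
step 5: stack=$ D num then  input=then num then then $  — match then
step 6: stack=$ D num  input=num then then $  — match num
step 7: stack=$ D  input=then then $  — expand D -> then then
step 8: stack=$ then then  input=then then $  — match then
step 9: stack=$ then  input=then $  — match then
Accept reached after 9 steps.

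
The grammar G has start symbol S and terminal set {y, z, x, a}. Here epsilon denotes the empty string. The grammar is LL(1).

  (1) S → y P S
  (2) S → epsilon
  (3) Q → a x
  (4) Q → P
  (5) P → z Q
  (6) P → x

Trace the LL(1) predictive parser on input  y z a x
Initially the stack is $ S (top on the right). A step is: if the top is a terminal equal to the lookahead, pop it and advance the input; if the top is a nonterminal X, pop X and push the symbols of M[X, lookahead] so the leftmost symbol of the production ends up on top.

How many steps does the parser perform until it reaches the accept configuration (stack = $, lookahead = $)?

     Stack    Input      Action
  1  $ S      y z a x $  expand S → y P S
  2  $ S P y  y z a x $  match y
  3  $ S P    z a x $    expand P → z Q
  4  $ S Q z  z a x $    match z
  5  $ S Q    a x $      expand Q → a x
  6  $ S x a  a x $      match a
  7  $ S x    x $        match x
  8  $ S      $          expand S → epsilon
Accept reached after 8 steps.

8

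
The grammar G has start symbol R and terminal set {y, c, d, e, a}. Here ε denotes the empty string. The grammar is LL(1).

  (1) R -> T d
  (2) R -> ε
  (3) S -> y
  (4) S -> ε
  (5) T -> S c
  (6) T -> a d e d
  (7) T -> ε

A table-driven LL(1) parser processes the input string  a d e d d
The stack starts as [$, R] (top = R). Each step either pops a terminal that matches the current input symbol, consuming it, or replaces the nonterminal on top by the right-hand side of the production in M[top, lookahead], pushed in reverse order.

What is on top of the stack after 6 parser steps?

d

step 1: stack=$ R  input=a d e d d $  — expand R -> T d
step 2: stack=$ d T  input=a d e d d $  — expand T -> a d e d
step 3: stack=$ d d e d a  input=a d e d d $  — match a
step 4: stack=$ d d e d  input=d e d d $  — match d
step 5: stack=$ d d e  input=e d d $  — match e
step 6: stack=$ d d  input=d d $  — match d
Stack after step 6: $ d (top = d).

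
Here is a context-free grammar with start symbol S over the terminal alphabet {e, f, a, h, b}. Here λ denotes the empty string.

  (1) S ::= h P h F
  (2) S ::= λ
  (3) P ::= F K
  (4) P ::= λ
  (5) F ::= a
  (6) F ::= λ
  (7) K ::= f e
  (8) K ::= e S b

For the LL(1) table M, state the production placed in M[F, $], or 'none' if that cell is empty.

FIRST(S): from S::=h P h F we get {h}; from S::=λ we get {λ}. So FIRST(S) = {λ, h}.
FIRST(F): from F::=a we get {a}; from F::=λ we get {λ}. So FIRST(F) = {λ, a}.
FIRST(K): from K::=f e we get {f}; from K::=e S b we get {e}. So FIRST(K) = {e, f}.
FIRST(P): from P::=F K we get {a, e, f}; from P::=λ we get {λ}. So FIRST(P) = {λ, a, e, f}.
FOLLOW(S) includes $ since S is the start symbol.
FOLLOW(S): in K::=e S b, S is followed by b with FIRST {b}. Thus FOLLOW(S) = {$, b}.
FOLLOW(F): in S::=h P h F, the suffix after F is empty, so FOLLOW(F) ⊇ FOLLOW(S) = {$, b}; in P::=F K, F is followed by K with FIRST {e, f}. Thus FOLLOW(F) = {$, b, e, f}.
For F ::= a: FIRST(a) = {a}, so it goes in M[F, t] for t ∈ {a}.
For F ::= λ: FIRST(λ) = {λ}, so it goes in M[F, t] for t ∈ {}; since λ ∈ FIRST, also for every t ∈ FOLLOW(F) = {$, b, e, f}.

F ::= λ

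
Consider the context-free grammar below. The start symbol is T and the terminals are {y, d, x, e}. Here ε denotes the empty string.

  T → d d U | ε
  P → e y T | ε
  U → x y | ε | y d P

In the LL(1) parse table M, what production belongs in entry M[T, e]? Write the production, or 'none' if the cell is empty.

none

FIRST(T) = {ε, d}
FIRST(P) = {ε, e}
FIRST(U) = {ε, x, y}
FOLLOW(T) includes $ since T is the start symbol.
FOLLOW(T): in P→e y T, the suffix after T is empty, so FOLLOW(T) ⊇ FOLLOW(P) = {$}. Thus FOLLOW(T) = {$}.
FOLLOW(P): in U→y d P, the suffix after P is empty, so FOLLOW(P) ⊇ FOLLOW(U) = {$}. Thus FOLLOW(P) = {$}.
For T → d d U: FIRST(d d U) = {d}, so it goes in M[T, t] for t ∈ {d}.
For T → ε: FIRST(ε) = {ε}, so it goes in M[T, t] for t ∈ {}; since ε ∈ FIRST, also for every t ∈ FOLLOW(T) = {$}.
None of these place a production in M[T, e].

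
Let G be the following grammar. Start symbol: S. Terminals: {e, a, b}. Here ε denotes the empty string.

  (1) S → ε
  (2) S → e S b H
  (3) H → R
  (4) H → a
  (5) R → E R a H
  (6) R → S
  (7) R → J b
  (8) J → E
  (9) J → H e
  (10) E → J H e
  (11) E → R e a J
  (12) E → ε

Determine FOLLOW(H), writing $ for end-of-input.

{$, a, b, e}

FIRST(S): from S→ε we get {ε}; from S→e S b H we get {e}. So FIRST(S) = {ε, e}.
FIRST(H): from H→R we get {ε, a, b, e}; from H→a we get {a}. So FIRST(H) = {ε, a, b, e}.
FIRST(R): from R→E R a H we get {a, b, e}; from R→S we get {ε, e}; from R→J b we get {a, b, e}. So FIRST(R) = {ε, a, b, e}.
FIRST(J): from J→E we get {ε, a, b, e}; from J→H e we get {a, b, e}. So FIRST(J) = {ε, a, b, e}.
FIRST(E): from E→J H e we get {a, b, e}; from E→R e a J we get {a, b, e}; from E→ε we get {ε}. So FIRST(E) = {ε, a, b, e}.
FOLLOW(S) includes $ since S is the start symbol.
FOLLOW(S): in S→e S b H, S is followed by b H with FIRST {b}; in R→S, the suffix after S is empty, so FOLLOW(S) ⊇ FOLLOW(R) = {$, a, b, e}. Thus FOLLOW(S) = {$, a, b, e}.
FOLLOW(H): in S→e S b H, the suffix after H is empty, so FOLLOW(H) ⊇ FOLLOW(S) = {$, a, b, e}; in R→E R a H, the suffix after H is empty, so FOLLOW(H) ⊇ FOLLOW(R) = {$, a, b, e}; in J→H e, H is followed by e with FIRST {e}; in E→J H e, H is followed by e with FIRST {e}. Thus FOLLOW(H) = {$, a, b, e}.
FOLLOW(R): in H→R, the suffix after R is empty, so FOLLOW(R) ⊇ FOLLOW(H) = {$, a, b, e}; in R→E R a H, R is followed by a H with FIRST {a}; in E→R e a J, R is followed by e a J with FIRST {e}. Thus FOLLOW(R) = {$, a, b, e}.
FOLLOW(J): in R→J b, J is followed by b with FIRST {b}; in E→J H e, J is followed by H e with FIRST {a, b, e}; in E→R e a J, the suffix after J is empty, so FOLLOW(J) ⊇ FOLLOW(E) = {a, b, e}. Thus FOLLOW(J) = {a, b, e}.
FOLLOW(E): in R→E R a H, E is followed by R a H with FIRST {a, b, e}; in J→E, the suffix after E is empty, so FOLLOW(E) ⊇ FOLLOW(J) = {a, b, e}. Thus FOLLOW(E) = {a, b, e}.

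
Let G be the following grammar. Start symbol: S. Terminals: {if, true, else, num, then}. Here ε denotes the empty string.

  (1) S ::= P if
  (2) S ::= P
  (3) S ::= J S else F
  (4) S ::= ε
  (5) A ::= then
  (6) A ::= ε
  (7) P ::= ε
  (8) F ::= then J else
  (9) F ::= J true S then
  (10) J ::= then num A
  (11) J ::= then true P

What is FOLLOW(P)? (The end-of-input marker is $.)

{$, else, if, then, true}

FIRST(A) = {ε, then}
FIRST(P) = {ε}
FIRST(J) = {then}
FIRST(S) = {ε, if, then}  (via P if, P, J S else F)
FIRST(F) = {then}  (via J true S then)
FOLLOW(S) includes $ since S is the start symbol.
FOLLOW(S): in S::=J S else F, S is followed by else F with FIRST {else}; in F::=J true S then, S is followed by then with FIRST {then}. Thus FOLLOW(S) = {$, else, then}.
FOLLOW(F): in S::=J S else F, the suffix after F is empty, so FOLLOW(F) ⊇ FOLLOW(S) = {$, else, then}. Thus FOLLOW(F) = {$, else, then}.
FOLLOW(J): in S::=J S else F, J is followed by S else F with FIRST {else, if, then}; in F::=then J else, J is followed by else with FIRST {else}; in F::=J true S then, J is followed by true S then with FIRST {true}. Thus FOLLOW(J) = {else, if, then, true}.
FOLLOW(A): in J::=then num A, the suffix after A is empty, so FOLLOW(A) ⊇ FOLLOW(J) = {else, if, then, true}. Thus FOLLOW(A) = {else, if, then, true}.
FOLLOW(P): in S::=P if, P is followed by if with FIRST {if}; in S::=P, the suffix after P is empty, so FOLLOW(P) ⊇ FOLLOW(S) = {$, else, then}; in J::=then true P, the suffix after P is empty, so FOLLOW(P) ⊇ FOLLOW(J) = {else, if, then, true}. Thus FOLLOW(P) = {$, else, if, then, true}.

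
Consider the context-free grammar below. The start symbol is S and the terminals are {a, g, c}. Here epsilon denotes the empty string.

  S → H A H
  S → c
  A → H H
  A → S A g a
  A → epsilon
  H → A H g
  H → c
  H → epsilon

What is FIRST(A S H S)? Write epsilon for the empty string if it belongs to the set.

{epsilon, c, g}

FIRST(S) = {epsilon, c, g}  (via H A H)
FIRST(A) = {epsilon, c, g}  (via H H, S A g a)
FIRST(H) = {epsilon, c, g}  (via A H g)
FIRST(A S H S): take FIRST of each symbol in turn, carrying on past any symbol whose FIRST contains epsilon; result {epsilon, c, g}.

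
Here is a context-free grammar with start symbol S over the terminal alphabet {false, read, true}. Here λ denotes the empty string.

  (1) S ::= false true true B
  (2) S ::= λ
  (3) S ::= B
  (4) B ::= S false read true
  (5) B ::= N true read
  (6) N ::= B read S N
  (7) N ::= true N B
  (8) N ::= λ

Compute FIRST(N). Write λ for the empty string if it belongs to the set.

{λ, false, true}

FIRST(S): from S::=false true true B we get {false}; from S::=λ we get {λ}; from S::=B we get {false, true}. So FIRST(S) = {λ, false, true}.
FIRST(B): from B::=S false read true we get {false, true}; from B::=N true read we get {false, true}. So FIRST(B) = {false, true}.
FIRST(N): from N::=B read S N we get {false, true}; from N::=true N B we get {true}; from N::=λ we get {λ}. So FIRST(N) = {λ, false, true}.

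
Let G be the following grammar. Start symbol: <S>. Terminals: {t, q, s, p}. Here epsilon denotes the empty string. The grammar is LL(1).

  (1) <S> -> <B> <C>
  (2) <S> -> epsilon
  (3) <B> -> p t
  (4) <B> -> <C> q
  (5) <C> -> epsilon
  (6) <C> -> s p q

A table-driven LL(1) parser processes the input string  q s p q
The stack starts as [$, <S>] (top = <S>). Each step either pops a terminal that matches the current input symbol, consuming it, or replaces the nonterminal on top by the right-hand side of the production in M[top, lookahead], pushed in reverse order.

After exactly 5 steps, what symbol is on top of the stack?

step 1: stack=$ <S>  input=q s p q $  — expand <S> -> <B> <C>
step 2: stack=$ <C> <B>  input=q s p q $  — expand <B> -> <C> q
step 3: stack=$ <C> q <C>  input=q s p q $  — expand <C> -> epsilon
step 4: stack=$ <C> q  input=q s p q $  — match q
step 5: stack=$ <C>  input=s p q $  — expand <C> -> s p q
Stack after step 5: $ q p s (top = s).

s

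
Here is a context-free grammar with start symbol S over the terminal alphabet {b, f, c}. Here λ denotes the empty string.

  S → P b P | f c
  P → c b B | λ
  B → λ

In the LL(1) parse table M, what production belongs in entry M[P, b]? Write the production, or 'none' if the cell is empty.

FIRST(P) = {λ, c}
FIRST(B) = {λ}
FIRST(S) = {b, c, f}  (via P b P)
FOLLOW(S) includes $ since S is the start symbol.
FOLLOW(S): S appears on no right-hand side. Thus FOLLOW(S) = {$}.
FOLLOW(P): in S→P b P (occurrence 1), P is followed by b P with FIRST {b}; in S→P b P (occurrence 2), the suffix after P is empty, so FOLLOW(P) ⊇ FOLLOW(S) = {$}. Thus FOLLOW(P) = {$, b}.
For P → c b B: FIRST(c b B) = {c}, so it goes in M[P, t] for t ∈ {c}.
For P → λ: FIRST(λ) = {λ}, so it goes in M[P, t] for t ∈ {}; since λ ∈ FIRST, also for every t ∈ FOLLOW(P) = {$, b}.

P → λ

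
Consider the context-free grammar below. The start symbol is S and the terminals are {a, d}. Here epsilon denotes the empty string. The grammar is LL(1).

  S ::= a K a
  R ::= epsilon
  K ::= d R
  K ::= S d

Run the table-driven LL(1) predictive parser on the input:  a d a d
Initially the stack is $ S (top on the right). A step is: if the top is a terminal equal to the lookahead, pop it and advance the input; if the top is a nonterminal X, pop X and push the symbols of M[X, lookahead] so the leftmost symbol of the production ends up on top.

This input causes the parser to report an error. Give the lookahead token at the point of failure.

d

step 1: stack=$ S  input=a d a d $  — expand S ::= a K a
step 2: stack=$ a K a  input=a d a d $  — match a
step 3: stack=$ a K  input=d a d $  — expand K ::= d R
step 4: stack=$ a R d  input=d a d $  — match d
step 5: stack=$ a R  input=a d $  — expand R ::= epsilon
step 6: stack=$ a  input=a d $  — match a
step 7: stack=$  input=d $  — error: stack empty but input remains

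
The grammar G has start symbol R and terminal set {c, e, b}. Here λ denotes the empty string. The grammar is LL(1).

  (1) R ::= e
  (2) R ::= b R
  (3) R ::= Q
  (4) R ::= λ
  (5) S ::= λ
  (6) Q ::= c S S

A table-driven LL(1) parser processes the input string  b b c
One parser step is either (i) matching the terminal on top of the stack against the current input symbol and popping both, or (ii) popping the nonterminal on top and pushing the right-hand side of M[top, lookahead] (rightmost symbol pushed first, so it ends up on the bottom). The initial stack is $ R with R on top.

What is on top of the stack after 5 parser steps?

Q

step 1: stack=$ R  input=b b c $  — expand R ::= b R
step 2: stack=$ R b  input=b b c $  — match b
step 3: stack=$ R  input=b c $  — expand R ::= b R
step 4: stack=$ R b  input=b c $  — match b
step 5: stack=$ R  input=c $  — expand R ::= Q
Stack after step 5: $ Q (top = Q).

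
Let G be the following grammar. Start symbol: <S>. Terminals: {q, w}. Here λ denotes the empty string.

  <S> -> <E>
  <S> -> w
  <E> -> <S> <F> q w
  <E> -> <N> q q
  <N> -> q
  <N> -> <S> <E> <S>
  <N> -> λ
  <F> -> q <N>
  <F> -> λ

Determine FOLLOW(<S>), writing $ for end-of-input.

FIRST(<F>): from <F>->q <N> we get {q}; from <F>->λ we get {λ}. So FIRST(<F>) = {λ, q}.
FIRST(<S>): from <S>-><E> we get {q, w}; from <S>->w we get {w}. So FIRST(<S>) = {q, w}.
FIRST(<N>): from <N>->q we get {q}; from <N>-><S> <E> <S> we get {q, w}; from <N>->λ we get {λ}. So FIRST(<N>) = {λ, q, w}.
FIRST(<E>): from <E>-><S> <F> q w we get {q, w}; from <E>-><N> q q we get {q, w}. So FIRST(<E>) = {q, w}.
FOLLOW(<S>) includes $ since <S> is the start symbol.
FOLLOW(<F>): in <E>-><S> <F> q w, <F> is followed by q w with FIRST {q}. Thus FOLLOW(<F>) = {q}.
FOLLOW(<N>): in <E>-><N> q q, <N> is followed by q q with FIRST {q}; in <F>->q <N>, the suffix after <N> is empty, so FOLLOW(<N>) ⊇ FOLLOW(<F>) = {q}. Thus FOLLOW(<N>) = {q}.
FOLLOW(<S>): in <E>-><S> <F> q w, <S> is followed by <F> q w with FIRST {q}; in <N>-><S> <E> <S> (occurrence 1), <S> is followed by <E> <S> with FIRST {q, w}; in <N>-><S> <E> <S> (occurrence 2), the suffix after <S> is empty, so FOLLOW(<S>) ⊇ FOLLOW(<N>) = {q}. Thus FOLLOW(<S>) = {$, q, w}.
FOLLOW(<E>): in <S>-><E>, the suffix after <E> is empty, so FOLLOW(<E>) ⊇ FOLLOW(<S>) = {$, q, w}; in <N>-><S> <E> <S>, <E> is followed by <S> with FIRST {q, w}. Thus FOLLOW(<E>) = {$, q, w}.

{$, q, w}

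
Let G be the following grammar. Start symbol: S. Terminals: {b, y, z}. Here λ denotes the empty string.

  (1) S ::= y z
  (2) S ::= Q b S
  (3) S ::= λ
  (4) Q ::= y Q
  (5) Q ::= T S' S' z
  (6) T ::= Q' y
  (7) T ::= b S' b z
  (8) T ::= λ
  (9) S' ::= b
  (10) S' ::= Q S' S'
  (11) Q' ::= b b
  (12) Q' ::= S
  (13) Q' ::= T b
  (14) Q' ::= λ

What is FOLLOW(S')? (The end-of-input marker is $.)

FIRST(S): from S::=y z we get {y}; from S::=Q b S we get {b, y}; from S::=λ we get {λ}. So FIRST(S) = {λ, b, y}.
FIRST(Q): from Q::=y Q we get {y}; from Q::=T S' S' z we get {b, y}. So FIRST(Q) = {b, y}.
FIRST(S'): from S'::=b we get {b}; from S'::=Q S' S' we get {b, y}. So FIRST(S') = {b, y}.
FIRST(T): from T::=Q' y we get {b, y}; from T::=b S' b z we get {b}; from T::=λ we get {λ}. So FIRST(T) = {λ, b, y}.
FIRST(Q'): from Q'::=b b we get {b}; from Q'::=S we get {λ, b, y}; from Q'::=T b we get {b, y}; from Q'::=λ we get {λ}. So FIRST(Q') = {λ, b, y}.
FOLLOW(S) includes $ since S is the start symbol.
FOLLOW(Q): in S::=Q b S, Q is followed by b S with FIRST {b}; in Q::=y Q, the suffix after Q is empty (adds nothing new); in S'::=Q S' S', Q is followed by S' S' with FIRST {b, y}. Thus FOLLOW(Q) = {b, y}.
FOLLOW(T): in Q::=T S' S' z, T is followed by S' S' z with FIRST {b, y}; in Q'::=T b, T is followed by b with FIRST {b}. Thus FOLLOW(T) = {b, y}.
FOLLOW(S'): in Q::=T S' S' z (occurrence 1), S' is followed by S' z with FIRST {b, y}; in Q::=T S' S' z (occurrence 2), S' is followed by z with FIRST {z}; in T::=b S' b z, S' is followed by b z with FIRST {b}; in S'::=Q S' S' (occurrence 1), S' is followed by S' with FIRST {b, y}; in S'::=Q S' S' (occurrence 2), the suffix after S' is empty (adds nothing new). Thus FOLLOW(S') = {b, y, z}.
FOLLOW(Q'): in T::=Q' y, Q' is followed by y with FIRST {y}. Thus FOLLOW(Q') = {y}.
FOLLOW(S): in S::=Q b S, the suffix after S is empty (adds nothing new); in Q'::=S, the suffix after S is empty, so FOLLOW(S) ⊇ FOLLOW(Q') = {y}. Thus FOLLOW(S) = {$, y}.

{b, y, z}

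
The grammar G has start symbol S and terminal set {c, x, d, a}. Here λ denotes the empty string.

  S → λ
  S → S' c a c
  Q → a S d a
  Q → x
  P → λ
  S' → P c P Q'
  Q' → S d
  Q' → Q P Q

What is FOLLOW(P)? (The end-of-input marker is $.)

FIRST(Q) = {a, x}
FIRST(P) = {λ}
FIRST(S') = {c}  (via P c P Q')
FIRST(S) = {λ, c}  (via S' c a c)
FIRST(Q') = {a, c, d, x}  (via S d, Q P Q)
FOLLOW(S) includes $ since S is the start symbol.
FOLLOW(S): in Q→a S d a, S is followed by d a with FIRST {d}; in Q'→S d, S is followed by d with FIRST {d}. Thus FOLLOW(S) = {$, d}.
FOLLOW(P): in S'→P c P Q' (occurrence 1), P is followed by c P Q' with FIRST {c}; in S'→P c P Q' (occurrence 2), P is followed by Q' with FIRST {a, c, d, x}; in Q'→Q P Q, P is followed by Q with FIRST {a, x}. Thus FOLLOW(P) = {a, c, d, x}.
FOLLOW(S'): in S→S' c a c, S' is followed by c a c with FIRST {c}. Thus FOLLOW(S') = {c}.
FOLLOW(Q'): in S'→P c P Q', the suffix after Q' is empty, so FOLLOW(Q') ⊇ FOLLOW(S') = {c}. Thus FOLLOW(Q') = {c}.
FOLLOW(Q): in Q'→Q P Q (occurrence 1), Q is followed by P Q with FIRST {a, x}; in Q'→Q P Q (occurrence 2), the suffix after Q is empty, so FOLLOW(Q) ⊇ FOLLOW(Q') = {c}. Thus FOLLOW(Q) = {a, c, x}.

{a, c, d, x}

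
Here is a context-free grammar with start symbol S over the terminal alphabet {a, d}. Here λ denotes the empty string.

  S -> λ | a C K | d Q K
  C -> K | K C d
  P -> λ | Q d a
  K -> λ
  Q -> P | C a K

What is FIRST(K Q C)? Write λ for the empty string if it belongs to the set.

FIRST(S) = {λ, a, d}
FIRST(K) = {λ}
FIRST(C) = {λ, d}  (via K, K C d)
FIRST(P) = {λ, a, d}  (via Q d a)
FIRST(Q) = {λ, a, d}  (via P, C a K)
FIRST(K Q C): take FIRST of each symbol in turn, carrying on past any symbol whose FIRST contains λ; result {λ, a, d}.

{λ, a, d}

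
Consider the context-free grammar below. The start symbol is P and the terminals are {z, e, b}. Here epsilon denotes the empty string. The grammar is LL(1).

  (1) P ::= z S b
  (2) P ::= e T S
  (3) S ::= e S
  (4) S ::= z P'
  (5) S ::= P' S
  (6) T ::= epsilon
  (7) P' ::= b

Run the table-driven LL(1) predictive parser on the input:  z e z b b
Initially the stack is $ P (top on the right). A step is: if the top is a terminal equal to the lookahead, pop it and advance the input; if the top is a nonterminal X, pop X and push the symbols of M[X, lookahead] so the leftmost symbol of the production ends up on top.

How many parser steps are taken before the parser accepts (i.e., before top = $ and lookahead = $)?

9

     Stack     Input        Action
  1  $ P       z e z b b $  expand P ::= z S b
  2  $ b S z   z e z b b $  match z
  3  $ b S     e z b b $    expand S ::= e S
  4  $ b S e   e z b b $    match e
  5  $ b S     z b b $      expand S ::= z P'
  6  $ b P' z  z b b $      match z
  7  $ b P'    b b $        expand P' ::= b
  8  $ b b     b b $        match b
  9  $ b       b $          match b
Accept reached after 9 steps.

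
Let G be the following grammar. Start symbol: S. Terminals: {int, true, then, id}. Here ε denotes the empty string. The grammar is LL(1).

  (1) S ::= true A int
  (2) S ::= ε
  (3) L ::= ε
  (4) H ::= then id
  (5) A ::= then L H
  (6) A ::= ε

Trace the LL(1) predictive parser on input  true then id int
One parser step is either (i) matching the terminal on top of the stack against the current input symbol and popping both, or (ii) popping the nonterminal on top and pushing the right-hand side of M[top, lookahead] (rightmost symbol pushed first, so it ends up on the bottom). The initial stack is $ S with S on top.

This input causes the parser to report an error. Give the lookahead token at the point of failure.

step 1: stack=$ S  input=true then id int $  — expand S ::= true A int
step 2: stack=$ int A true  input=true then id int $  — match true
step 3: stack=$ int A  input=then id int $  — expand A ::= then L H
step 4: stack=$ int H L then  input=then id int $  — match then
step 5: stack=$ int H L  input=id int $  — error: M[L, id] is empty

id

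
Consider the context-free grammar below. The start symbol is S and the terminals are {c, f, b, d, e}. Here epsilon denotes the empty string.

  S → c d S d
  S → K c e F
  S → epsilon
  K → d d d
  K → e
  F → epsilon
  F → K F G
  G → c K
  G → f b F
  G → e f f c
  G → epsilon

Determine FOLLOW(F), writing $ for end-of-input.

{$, c, d, e, f}

FIRST(K): from K→d d d we get {d}; from K→e we get {e}. So FIRST(K) = {d, e}.
FIRST(G): from G→c K we get {c}; from G→f b F we get {f}; from G→e f f c we get {e}; from G→epsilon we get {epsilon}. So FIRST(G) = {epsilon, c, e, f}.
FIRST(S): from S→c d S d we get {c}; from S→K c e F we get {d, e}; from S→epsilon we get {epsilon}. So FIRST(S) = {epsilon, c, d, e}.
FIRST(F): from F→epsilon we get {epsilon}; from F→K F G we get {d, e}. So FIRST(F) = {epsilon, d, e}.
FOLLOW(S) includes $ since S is the start symbol.
FOLLOW(S): in S→c d S d, S is followed by d with FIRST {d}. Thus FOLLOW(S) = {$, d}.
FOLLOW(K): in S→K c e F, K is followed by c e F with FIRST {c}; in F→K F G, K is followed by F G with FIRST {epsilon, c, d, e, f}; in F→K F G, the suffix after K is nullable, so FOLLOW(K) ⊇ FOLLOW(F) = {$, c, d, e, f}; in G→c K, the suffix after K is empty, so FOLLOW(K) ⊇ FOLLOW(G) = {$, c, d, e, f}. Thus FOLLOW(K) = {$, c, d, e, f}.
FOLLOW(F): in S→K c e F, the suffix after F is empty, so FOLLOW(F) ⊇ FOLLOW(S) = {$, d}; in F→K F G, F is followed by G with FIRST {epsilon, c, e, f}; in F→K F G, the suffix after F is nullable (adds nothing new); in G→f b F, the suffix after F is empty, so FOLLOW(F) ⊇ FOLLOW(G) = {$, c, d, e, f}. Thus FOLLOW(F) = {$, c, d, e, f}.
FOLLOW(G): in F→K F G, the suffix after G is empty, so FOLLOW(G) ⊇ FOLLOW(F) = {$, c, d, e, f}. Thus FOLLOW(G) = {$, c, d, e, f}.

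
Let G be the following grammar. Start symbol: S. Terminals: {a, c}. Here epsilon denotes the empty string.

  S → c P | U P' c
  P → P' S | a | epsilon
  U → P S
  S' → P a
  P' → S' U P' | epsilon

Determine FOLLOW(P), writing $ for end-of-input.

FIRST(S): from S→c P we get {c}; from S→U P' c we get {a, c}. So FIRST(S) = {a, c}.
FIRST(P): from P→P' S we get {a, c}; from P→a we get {a}; from P→epsilon we get {epsilon}. So FIRST(P) = {epsilon, a, c}.
FIRST(U): from U→P S we get {a, c}. So FIRST(U) = {a, c}.
FIRST(S'): from S'→P a we get {a, c}. So FIRST(S') = {a, c}.
FIRST(P'): from P'→S' U P' we get {a, c}; from P'→epsilon we get {epsilon}. So FIRST(P') = {epsilon, a, c}.
FOLLOW(S) includes $ since S is the start symbol.
FOLLOW(S'): in P'→S' U P', S' is followed by U P' with FIRST {a, c}. Thus FOLLOW(S') = {a, c}.
FOLLOW(P'): in S→U P' c, P' is followed by c with FIRST {c}; in P→P' S, P' is followed by S with FIRST {a, c}; in P'→S' U P', the suffix after P' is empty (adds nothing new). Thus FOLLOW(P') = {a, c}.
FOLLOW(U): in S→U P' c, U is followed by P' c with FIRST {a, c}; in P'→S' U P', U is followed by P' with FIRST {epsilon, a, c}; in P'→S' U P', the suffix after U is nullable, so FOLLOW(U) ⊇ FOLLOW(P') = {a, c}. Thus FOLLOW(U) = {a, c}.
FOLLOW(S): in P→P' S, the suffix after S is empty, so FOLLOW(S) ⊇ FOLLOW(P) = {$, a, c}; in U→P S, the suffix after S is empty, so FOLLOW(S) ⊇ FOLLOW(U) = {a, c}. Thus FOLLOW(S) = {$, a, c}.
FOLLOW(P): in S→c P, the suffix after P is empty, so FOLLOW(P) ⊇ FOLLOW(S) = {$, a, c}; in U→P S, P is followed by S with FIRST {a, c}; in S'→P a, P is followed by a with FIRST {a}. Thus FOLLOW(P) = {$, a, c}.

{$, a, c}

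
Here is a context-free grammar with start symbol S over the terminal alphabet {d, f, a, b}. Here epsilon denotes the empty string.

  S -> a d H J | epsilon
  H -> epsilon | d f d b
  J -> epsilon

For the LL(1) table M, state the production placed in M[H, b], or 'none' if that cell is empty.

FIRST(S) = {epsilon, a}
FIRST(H) = {epsilon, d}
FIRST(J) = {epsilon}
FOLLOW(S) includes $ since S is the start symbol.
FOLLOW(S): S appears on no right-hand side. Thus FOLLOW(S) = {$}.
FOLLOW(H): in S->a d H J, H is followed by J with FIRST {epsilon}; in S->a d H J, the suffix after H is nullable, so FOLLOW(H) ⊇ FOLLOW(S) = {$}. Thus FOLLOW(H) = {$}.
For H -> epsilon: FIRST(epsilon) = {epsilon}, so it goes in M[H, t] for t ∈ {}; since epsilon ∈ FIRST, also for every t ∈ FOLLOW(H) = {$}.
For H -> d f d b: FIRST(d f d b) = {d}, so it goes in M[H, t] for t ∈ {d}.
None of these place a production in M[H, b].

none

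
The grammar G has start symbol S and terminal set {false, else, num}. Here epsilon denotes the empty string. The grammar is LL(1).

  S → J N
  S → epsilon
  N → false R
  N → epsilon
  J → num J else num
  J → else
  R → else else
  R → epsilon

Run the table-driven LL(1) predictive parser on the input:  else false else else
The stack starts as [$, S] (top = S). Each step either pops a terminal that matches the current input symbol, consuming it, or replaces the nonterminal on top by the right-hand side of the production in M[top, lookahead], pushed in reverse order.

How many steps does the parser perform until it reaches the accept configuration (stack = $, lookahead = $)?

8

step 1: stack=$ S  input=else false else else $  — expand S → J N
step 2: stack=$ N J  input=else false else else $  — expand J → else
step 3: stack=$ N else  input=else false else else $  — match else
step 4: stack=$ N  input=false else else $  — expand N → false R
step 5: stack=$ R false  input=false else else $  — match false
step 6: stack=$ R  input=else else $  — expand R → else else
step 7: stack=$ else else  input=else else $  — match else
step 8: stack=$ else  input=else $  — match else
Accept reached after 8 steps.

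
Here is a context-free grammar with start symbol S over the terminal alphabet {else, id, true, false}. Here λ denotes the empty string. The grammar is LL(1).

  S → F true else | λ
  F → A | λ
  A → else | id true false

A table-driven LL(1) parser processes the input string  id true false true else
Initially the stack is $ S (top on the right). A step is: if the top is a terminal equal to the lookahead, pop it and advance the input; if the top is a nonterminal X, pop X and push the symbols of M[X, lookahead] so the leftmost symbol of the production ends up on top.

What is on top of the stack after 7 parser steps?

else

step 1: stack=$ S  input=id true false true else $  — expand S → F true else
step 2: stack=$ else true F  input=id true false true else $  — expand F → A
step 3: stack=$ else true A  input=id true false true else $  — expand A → id true false
step 4: stack=$ else true false true id  input=id true false true else $  — match id
step 5: stack=$ else true false true  input=true false true else $  — match true
step 6: stack=$ else true false  input=false true else $  — match false
step 7: stack=$ else true  input=true else $  — match true
Stack after step 7: $ else (top = else).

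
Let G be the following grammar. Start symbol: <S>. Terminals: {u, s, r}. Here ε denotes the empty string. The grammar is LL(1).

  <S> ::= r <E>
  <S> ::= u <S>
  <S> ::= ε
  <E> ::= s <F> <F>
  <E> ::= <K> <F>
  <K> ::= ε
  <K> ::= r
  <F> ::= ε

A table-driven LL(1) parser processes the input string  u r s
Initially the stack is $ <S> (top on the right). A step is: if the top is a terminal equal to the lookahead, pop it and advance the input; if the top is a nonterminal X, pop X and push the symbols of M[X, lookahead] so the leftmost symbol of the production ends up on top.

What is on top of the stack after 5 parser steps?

s

step 1: stack=$ <S>  input=u r s $  — expand <S> ::= u <S>
step 2: stack=$ <S> u  input=u r s $  — match u
step 3: stack=$ <S>  input=r s $  — expand <S> ::= r <E>
step 4: stack=$ <E> r  input=r s $  — match r
step 5: stack=$ <E>  input=s $  — expand <E> ::= s <F> <F>
Stack after step 5: $ <F> <F> s (top = s).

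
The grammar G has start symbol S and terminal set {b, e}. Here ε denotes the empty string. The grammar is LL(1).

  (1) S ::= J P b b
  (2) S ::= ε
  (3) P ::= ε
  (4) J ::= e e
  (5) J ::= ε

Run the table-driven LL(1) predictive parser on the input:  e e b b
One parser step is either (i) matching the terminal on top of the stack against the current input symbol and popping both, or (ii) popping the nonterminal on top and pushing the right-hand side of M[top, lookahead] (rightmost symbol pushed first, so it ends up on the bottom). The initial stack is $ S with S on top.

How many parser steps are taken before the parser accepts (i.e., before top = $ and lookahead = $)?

7

     Stack        Input      Action
  1  $ S          e e b b $  expand S ::= J P b b
  2  $ b b P J    e e b b $  expand J ::= e e
  3  $ b b P e e  e e b b $  match e
  4  $ b b P e    e b b $    match e
  5  $ b b P      b b $      expand P ::= ε
  6  $ b b        b b $      match b
  7  $ b          b $        match b
Accept reached after 7 steps.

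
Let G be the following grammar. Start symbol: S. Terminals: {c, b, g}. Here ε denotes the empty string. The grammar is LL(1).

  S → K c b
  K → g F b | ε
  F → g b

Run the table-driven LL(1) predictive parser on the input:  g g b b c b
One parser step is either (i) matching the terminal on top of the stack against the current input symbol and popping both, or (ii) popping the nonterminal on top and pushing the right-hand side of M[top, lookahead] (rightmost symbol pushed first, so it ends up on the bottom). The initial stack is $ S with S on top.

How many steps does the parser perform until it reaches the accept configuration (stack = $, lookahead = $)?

step 1: stack=$ S  input=g g b b c b $  — expand S → K c b
step 2: stack=$ b c K  input=g g b b c b $  — expand K → g F b
step 3: stack=$ b c b F g  input=g g b b c b $  — match g
step 4: stack=$ b c b F  input=g b b c b $  — expand F → g b
step 5: stack=$ b c b b g  input=g b b c b $  — match g
step 6: stack=$ b c b b  input=b b c b $  — match b
step 7: stack=$ b c b  input=b c b $  — match b
step 8: stack=$ b c  input=c b $  — match c
step 9: stack=$ b  input=b $  — match b
Accept reached after 9 steps.

9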